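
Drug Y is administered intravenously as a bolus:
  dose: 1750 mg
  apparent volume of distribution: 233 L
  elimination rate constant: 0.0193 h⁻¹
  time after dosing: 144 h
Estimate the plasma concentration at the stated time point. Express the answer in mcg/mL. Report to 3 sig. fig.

0.466 mcg/mL

C₀ = Dose / Vd = 1750 / 233 = 7.511 mg/L
C = C₀ · e^(−k·t) = 7.511 × e^(−0.01930 × 144)
  = 7.511 × 0.06209 = 0.4664 mg/L
(0.4664 mg/L = 0.4664 mcg/mL)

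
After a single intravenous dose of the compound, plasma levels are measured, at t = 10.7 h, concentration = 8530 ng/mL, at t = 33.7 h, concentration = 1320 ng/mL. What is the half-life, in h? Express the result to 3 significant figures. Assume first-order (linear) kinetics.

8.54 h

k = ln(C₁/C₂) / (t₂ − t₁) = ln(8530/1320) / (33.7 − 10.7)
  = 1.866 / 23.00 = 0.08113 h⁻¹
t½ = ln2 / k = 0.693147 / 0.08113 = 8.544 h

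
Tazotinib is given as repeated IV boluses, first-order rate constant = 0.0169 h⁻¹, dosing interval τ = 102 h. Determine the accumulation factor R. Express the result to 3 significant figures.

e^(−kτ) = e^(−0.01690 × 102) = 0.1784
Accumulation ratio R = 1 / (1 − e^(−kτ)) = 1 / (1 − 0.1784) = 1.217

1.22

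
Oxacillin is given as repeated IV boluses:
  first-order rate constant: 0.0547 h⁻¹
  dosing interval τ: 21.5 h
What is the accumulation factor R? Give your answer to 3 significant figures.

1.45

e^(−kτ) = e^(−0.05470 × 21.5) = 0.3085
Accumulation ratio R = 1 / (1 − e^(−kτ)) = 1 / (1 − 0.3085) = 1.446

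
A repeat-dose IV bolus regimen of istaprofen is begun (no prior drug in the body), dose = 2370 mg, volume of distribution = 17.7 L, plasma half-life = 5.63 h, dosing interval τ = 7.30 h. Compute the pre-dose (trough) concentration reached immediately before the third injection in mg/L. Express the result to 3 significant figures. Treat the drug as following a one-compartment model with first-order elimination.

C₀ per dose = Dose / Vd = 2370 / 17.7 = 133.9 mg/L
k = ln2 / t½ = 0.693147 / 5.63 = 0.1231 h⁻¹
Fraction remaining after one interval: r = e^(−kτ) = e^(−0.1231 × 7.30) = 0.4071
Before dose 3, 2 doses have been given (aged 1τ, 2τ).
C_trough = C₀ × (r + r²) = 133.9 × (0.4071 + 0.1657) = 76.70 mg/L

76.7 mg/L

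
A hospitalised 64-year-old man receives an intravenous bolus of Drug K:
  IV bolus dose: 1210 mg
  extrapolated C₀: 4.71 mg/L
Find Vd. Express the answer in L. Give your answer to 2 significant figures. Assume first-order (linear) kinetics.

Vd = Dose / C₀ = 1210 / 4.71 = 256.9 L

260 L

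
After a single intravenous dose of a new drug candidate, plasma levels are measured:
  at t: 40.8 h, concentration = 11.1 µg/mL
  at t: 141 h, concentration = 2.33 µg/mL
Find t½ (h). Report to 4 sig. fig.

44.49 h

k = ln(C₁/C₂) / (t₂ − t₁) = ln(11.1/2.33) / (141 − 40.8)
  = 1.561 / 100.2 = 0.01558 h⁻¹
t½ = ln2 / k = 0.693147 / 0.01558 = 44.49 h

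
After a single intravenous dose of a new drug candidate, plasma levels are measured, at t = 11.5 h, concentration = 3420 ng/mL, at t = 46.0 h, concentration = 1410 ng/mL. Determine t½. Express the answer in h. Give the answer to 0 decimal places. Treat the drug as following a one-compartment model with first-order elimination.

27 h

k = ln(C₁/C₂) / (t₂ − t₁) = ln(3420/1410) / (46.0 − 11.5)
  = 0.8861 / 34.50 = 0.02568 h⁻¹
t½ = ln2 / k = 0.693147 / 0.02568 = 26.99 h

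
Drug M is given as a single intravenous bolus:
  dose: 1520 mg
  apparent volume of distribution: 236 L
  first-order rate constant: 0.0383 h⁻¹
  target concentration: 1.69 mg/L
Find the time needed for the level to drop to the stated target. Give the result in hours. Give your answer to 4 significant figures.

C₀ = Dose / Vd = 1520 / 236 = 6.441 mg/L
t = ln(C₀ / C) / k = ln(6.441 / 1.69) / 0.03830
  = ln(3.811) / 0.03830 = 1.338 / 0.03830 = 34.93 h

34.93 h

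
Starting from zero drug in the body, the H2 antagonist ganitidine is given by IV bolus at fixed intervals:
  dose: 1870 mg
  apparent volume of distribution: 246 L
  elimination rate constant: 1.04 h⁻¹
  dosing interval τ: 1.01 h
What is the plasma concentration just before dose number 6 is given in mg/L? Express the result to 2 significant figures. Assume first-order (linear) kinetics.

4.1 mg/L

C₀ per dose = Dose / Vd = 1870 / 246 = 7.602 mg/L
Fraction remaining after one interval: r = e^(−kτ) = e^(−1.040 × 1.01) = 0.3498
Before dose 6, 5 doses have been given (aged 1τ, 2τ, 3τ, 4τ, 5τ).
C_trough = C₀ × (r + r² + … + r^5) = C₀ × r(1−r^5)/(1−r)
        = 7.602 × 0.3498 × (1 − 0.005237) / (1 − 0.3498) = 4.068 mg/L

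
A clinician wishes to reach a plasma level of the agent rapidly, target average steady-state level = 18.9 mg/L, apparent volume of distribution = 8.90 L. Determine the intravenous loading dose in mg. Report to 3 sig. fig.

168 mg

LD = Css × Vd = 18.9 × 8.90 = 168.2 mg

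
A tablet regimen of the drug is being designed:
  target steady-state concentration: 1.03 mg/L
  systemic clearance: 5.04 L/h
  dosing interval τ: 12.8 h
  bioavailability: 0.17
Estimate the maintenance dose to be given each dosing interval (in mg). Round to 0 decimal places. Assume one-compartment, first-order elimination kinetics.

391 mg

At steady state, F × (Dose/τ) = Css × CL.
Dose = Css × CL × τ / F = 1.03 × 5.040 × 12.8 / 0.17 = 390.9 mg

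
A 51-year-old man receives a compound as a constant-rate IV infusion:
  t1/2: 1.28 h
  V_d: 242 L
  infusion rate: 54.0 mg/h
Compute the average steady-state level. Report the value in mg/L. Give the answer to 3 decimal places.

k = ln2 / t½ = 0.693147 / 1.28 = 0.5415 h⁻¹
CL = k × Vd = 0.5415 × 242 = 131.0 L/h
At steady state Css = R₀ / CL = 54.0 / 131.0 = 0.4122 mg/L

0.412 mg/L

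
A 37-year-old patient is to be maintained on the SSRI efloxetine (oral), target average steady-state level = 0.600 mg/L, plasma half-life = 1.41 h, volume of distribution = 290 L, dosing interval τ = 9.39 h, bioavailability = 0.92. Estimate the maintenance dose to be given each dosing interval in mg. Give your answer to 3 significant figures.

873 mg

k = ln2 / t½ = 0.693147 / 1.41 = 0.4916 h⁻¹
CL = k × Vd = 0.4916 × 290 = 142.6 L/h
At steady state, F × (Dose/τ) = Css × CL.
Dose = Css × CL × τ / F = 0.600 × 142.6 × 9.39 / 0.92 = 873.3 mg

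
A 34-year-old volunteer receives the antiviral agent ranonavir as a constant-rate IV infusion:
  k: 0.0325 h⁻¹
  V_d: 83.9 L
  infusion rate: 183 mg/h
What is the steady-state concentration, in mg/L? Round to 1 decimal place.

67.1 mg/L

CL = k × Vd = 0.03250 × 83.9 = 2.727 L/h
At steady state Css = R₀ / CL = 183 / 2.727 = 67.11 mg/L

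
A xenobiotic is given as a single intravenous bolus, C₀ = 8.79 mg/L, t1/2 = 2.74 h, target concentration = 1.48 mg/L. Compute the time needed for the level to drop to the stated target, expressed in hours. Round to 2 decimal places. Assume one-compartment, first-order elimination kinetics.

k = ln2 / t½ = 0.693147 / 2.74 = 0.2530 h⁻¹
t = ln(C₀ / C) / k = ln(8.790 / 1.48) / 0.2530
  = ln(5.939) / 0.2530 = 1.782 / 0.2530 = 7.043 h

7.04 h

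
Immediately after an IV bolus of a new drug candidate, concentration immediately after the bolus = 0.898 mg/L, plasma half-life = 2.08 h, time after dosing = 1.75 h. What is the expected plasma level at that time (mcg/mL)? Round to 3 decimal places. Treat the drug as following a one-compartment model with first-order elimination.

0.501 mcg/mL

k = ln2 / t½ = 0.693147 / 2.08 = 0.3332 h⁻¹
C = C₀ · e^(−k·t) = 0.8980 × e^(−0.3332 × 1.75)
  = 0.8980 × 0.5582 = 0.5013 mg/L
(0.5013 mg/L = 0.5013 mcg/mL)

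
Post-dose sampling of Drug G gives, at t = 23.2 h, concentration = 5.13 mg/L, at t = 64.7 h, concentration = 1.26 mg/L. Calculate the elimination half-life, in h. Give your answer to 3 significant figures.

k = ln(C₁/C₂) / (t₂ − t₁) = ln(5.13/1.26) / (64.7 − 23.2)
  = 1.404 / 41.50 = 0.03383 h⁻¹
t½ = ln2 / k = 0.693147 / 0.03383 = 20.49 h

20.5 h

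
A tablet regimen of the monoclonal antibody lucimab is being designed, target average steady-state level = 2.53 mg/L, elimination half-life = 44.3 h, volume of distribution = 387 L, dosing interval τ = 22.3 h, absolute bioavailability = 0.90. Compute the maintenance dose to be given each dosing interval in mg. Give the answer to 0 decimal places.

380 mg

k = ln2 / t½ = 0.693147 / 44.3 = 0.01565 h⁻¹
CL = k × Vd = 0.01565 × 387 = 6.057 L/h
At steady state, F × (Dose/τ) = Css × CL.
Dose = Css × CL × τ / F = 2.53 × 6.057 × 22.3 / 0.90 = 379.7 mg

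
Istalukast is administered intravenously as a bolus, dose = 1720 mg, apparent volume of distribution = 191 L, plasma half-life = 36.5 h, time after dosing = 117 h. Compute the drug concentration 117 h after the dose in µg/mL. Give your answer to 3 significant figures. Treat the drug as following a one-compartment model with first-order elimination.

0.976 µg/mL

C₀ = Dose / Vd = 1720 / 191 = 9.005 mg/L
k = ln2 / t½ = 0.693147 / 36.5 = 0.01899 h⁻¹
C = C₀ · e^(−k·t) = 9.005 × e^(−0.01899 × 117)
  = 9.005 × 0.1084 = 0.9761 mg/L
(0.9761 mg/L = 0.9761 µg/mL)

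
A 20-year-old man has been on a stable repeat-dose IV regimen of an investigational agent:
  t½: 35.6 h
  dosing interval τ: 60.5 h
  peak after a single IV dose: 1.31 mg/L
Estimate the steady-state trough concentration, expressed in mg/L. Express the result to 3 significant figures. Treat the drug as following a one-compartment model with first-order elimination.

0.583 mg/L

k = ln2 / t½ = 0.693147 / 35.6 = 0.01947 h⁻¹
e^(−kτ) = e^(−0.01947 × 60.5) = 0.3079
Accumulation ratio R = 1 / (1 − e^(−kτ)) = 1 / (1 − 0.3079) = 1.445
Steady-state trough = C₀ × R × e^(−kτ) = 1.31 × 1.445 × 0.3079 = 0.5828 mg/L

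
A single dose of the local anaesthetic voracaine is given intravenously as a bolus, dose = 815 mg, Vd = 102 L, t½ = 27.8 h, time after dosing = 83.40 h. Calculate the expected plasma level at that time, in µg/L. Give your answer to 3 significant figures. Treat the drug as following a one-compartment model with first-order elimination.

999 µg/L

C₀ = Dose / Vd = 815.0 / 102 = 7.990 mg/L
k = ln2 / t½ = 0.693147 / 27.8 = 0.02493 h⁻¹
t / t½ = 83.40 / 27.8 = 3 half-lives
C = C₀ × (1/2)^3 = 7.990 × 0.1250 = 0.9988 mg/L
Convert: 0.9988 mg/L × 1000 = 998.8 µg/L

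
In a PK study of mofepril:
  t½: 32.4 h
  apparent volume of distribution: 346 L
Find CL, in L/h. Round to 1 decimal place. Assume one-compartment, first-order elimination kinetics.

7.4 L/h

k = ln2 / t½ = 0.693147 / 32.4 = 0.02139 h⁻¹
CL = k × Vd = 0.02139 × 346 = 7.401 L/h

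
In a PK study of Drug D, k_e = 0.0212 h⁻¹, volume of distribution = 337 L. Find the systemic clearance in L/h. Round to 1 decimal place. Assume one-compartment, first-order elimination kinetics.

CL = k × Vd = 0.0212 × 337 = 7.144 L/h

7.1 L/h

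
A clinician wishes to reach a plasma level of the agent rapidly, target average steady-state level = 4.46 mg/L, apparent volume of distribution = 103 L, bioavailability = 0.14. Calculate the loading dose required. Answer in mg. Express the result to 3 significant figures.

LD = Css × Vd / F = 4.46 × 103 / 0.14 = 3281 mg

3280 mg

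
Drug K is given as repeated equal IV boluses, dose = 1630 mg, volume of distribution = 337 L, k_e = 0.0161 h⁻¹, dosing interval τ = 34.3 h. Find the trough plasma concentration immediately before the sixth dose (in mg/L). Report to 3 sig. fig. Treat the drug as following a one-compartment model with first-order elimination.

6.15 mg/L

C₀ per dose = Dose / Vd = 1630 / 337 = 4.837 mg/L
Fraction remaining after one interval: r = e^(−kτ) = e^(−0.01610 × 34.3) = 0.5757
Before dose 6, 5 doses have been given (aged 1τ, 2τ, 3τ, 4τ, 5τ).
C_trough = C₀ × (r + r² + … + r^5) = C₀ × r(1−r^5)/(1−r)
        = 4.837 × 0.5757 × (1 − 0.06324) / (1 − 0.5757) = 6.148 mg/L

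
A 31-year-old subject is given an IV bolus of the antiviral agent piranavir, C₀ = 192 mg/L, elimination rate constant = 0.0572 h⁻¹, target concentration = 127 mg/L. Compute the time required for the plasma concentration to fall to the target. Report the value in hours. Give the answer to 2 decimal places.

t = ln(C₀ / C) / k = ln(192.0 / 127) / 0.05720
  = ln(1.512) / 0.05720 = 0.4134 / 0.05720 = 7.227 h

7.23 h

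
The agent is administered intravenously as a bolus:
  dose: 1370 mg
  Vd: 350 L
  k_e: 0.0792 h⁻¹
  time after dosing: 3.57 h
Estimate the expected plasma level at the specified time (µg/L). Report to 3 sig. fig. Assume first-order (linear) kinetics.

C₀ = Dose / Vd = 1370 / 350 = 3.914 mg/L
C = C₀ · e^(−k·t) = 3.914 × e^(−0.07920 × 3.57)
  = 3.914 × 0.7537 = 2.950 mg/L
Convert: 2.950 mg/L × 1000 = 2950 µg/L

2950 µg/L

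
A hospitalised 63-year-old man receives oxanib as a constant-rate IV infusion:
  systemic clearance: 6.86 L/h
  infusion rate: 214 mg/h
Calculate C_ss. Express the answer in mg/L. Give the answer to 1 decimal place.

At steady state Css = R₀ / CL = 214 / 6.860 = 31.20 mg/L

31.2 mg/L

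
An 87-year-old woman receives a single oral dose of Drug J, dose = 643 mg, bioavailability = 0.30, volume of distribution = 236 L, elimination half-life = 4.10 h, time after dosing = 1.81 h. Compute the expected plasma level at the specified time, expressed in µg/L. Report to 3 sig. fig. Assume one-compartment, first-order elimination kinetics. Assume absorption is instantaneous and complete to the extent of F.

602 µg/L

Amount reaching circulation = F × Dose = 0.30 × 643.0 = 192.9 mg
C₀ = F·Dose / Vd = 192.9 / 236 = 0.8174 mg/L
k = ln2 / t½ = 0.693147 / 4.10 = 0.1691 h⁻¹
C = C₀ · e^(−k·t) = 0.8174 × e^(−0.1691 × 1.81)
  = 0.8174 × 0.7363 = 0.6019 mg/L
Convert: 0.6019 mg/L × 1000 = 601.9 µg/L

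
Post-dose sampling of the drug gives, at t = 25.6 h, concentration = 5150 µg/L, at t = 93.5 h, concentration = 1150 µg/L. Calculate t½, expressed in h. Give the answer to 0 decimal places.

k = ln(C₁/C₂) / (t₂ − t₁) = ln(5150/1150) / (93.5 − 25.6)
  = 1.499 / 67.90 = 0.02208 h⁻¹
t½ = ln2 / k = 0.693147 / 0.02208 = 31.39 h

31 h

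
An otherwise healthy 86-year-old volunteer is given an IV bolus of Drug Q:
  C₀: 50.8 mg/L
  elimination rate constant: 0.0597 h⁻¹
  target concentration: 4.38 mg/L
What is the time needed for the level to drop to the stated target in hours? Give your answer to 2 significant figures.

t = ln(C₀ / C) / k = ln(50.80 / 4.38) / 0.05970
  = ln(11.60) / 0.05970 = 2.451 / 0.05970 = 41.06 h

41 h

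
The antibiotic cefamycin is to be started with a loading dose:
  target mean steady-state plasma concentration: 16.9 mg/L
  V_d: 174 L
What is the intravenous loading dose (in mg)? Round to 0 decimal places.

2941 mg

LD = Css × Vd = 16.9 × 174 = 2941 mg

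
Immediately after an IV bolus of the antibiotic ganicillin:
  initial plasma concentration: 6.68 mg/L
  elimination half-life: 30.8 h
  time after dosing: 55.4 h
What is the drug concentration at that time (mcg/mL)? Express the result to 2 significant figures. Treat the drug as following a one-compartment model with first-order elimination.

k = ln2 / t½ = 0.693147 / 30.8 = 0.02250 h⁻¹
C = C₀ · e^(−k·t) = 6.680 × e^(−0.02250 × 55.4)
  = 6.680 × 0.2875 = 1.921 mg/L
(1.921 mg/L = 1.921 mcg/mL)

1.9 mcg/mL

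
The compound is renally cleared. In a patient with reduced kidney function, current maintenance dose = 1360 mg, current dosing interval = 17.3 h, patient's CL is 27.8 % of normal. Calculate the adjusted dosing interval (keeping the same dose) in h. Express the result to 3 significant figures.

62.2 h

To keep the same average steady-state level, dosing rate must scale with clearance.
CL ratio = 27.8 / 100 = 0.2780
New interval (same dose) = 17.3 / 0.2780 = 62.23 h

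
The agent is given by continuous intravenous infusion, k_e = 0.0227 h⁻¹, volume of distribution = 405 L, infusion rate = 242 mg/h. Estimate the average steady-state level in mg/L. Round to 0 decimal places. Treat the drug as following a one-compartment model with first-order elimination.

CL = k × Vd = 0.02270 × 405 = 9.194 L/h
At steady state Css = R₀ / CL = 242 / 9.194 = 26.32 mg/L

26 mg/L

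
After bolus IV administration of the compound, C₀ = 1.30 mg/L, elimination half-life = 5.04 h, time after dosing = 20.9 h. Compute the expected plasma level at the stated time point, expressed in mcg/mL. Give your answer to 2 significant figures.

k = ln2 / t½ = 0.693147 / 5.04 = 0.1375 h⁻¹
C = C₀ · e^(−k·t) = 1.300 × e^(−0.1375 × 20.9)
  = 1.300 × 0.05649 = 0.07344 mg/L
(0.07344 mg/L = 0.07344 mcg/mL)

0.073 mcg/mL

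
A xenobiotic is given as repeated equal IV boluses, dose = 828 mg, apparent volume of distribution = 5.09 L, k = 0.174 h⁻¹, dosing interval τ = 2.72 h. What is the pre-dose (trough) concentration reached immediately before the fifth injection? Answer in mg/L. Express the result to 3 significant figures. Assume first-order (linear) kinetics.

228 mg/L

C₀ per dose = Dose / Vd = 828 / 5.09 = 162.7 mg/L
Fraction remaining after one interval: r = e^(−kτ) = e^(−0.1740 × 2.72) = 0.6230
Before dose 5, 4 doses have been given (aged 1τ, 2τ, 3τ, 4τ).
C_trough = C₀ × (r + r² + … + r^4) = C₀ × r(1−r^4)/(1−r)
        = 162.7 × 0.6230 × (1 − 0.1506) / (1 − 0.6230) = 228.4 mg/L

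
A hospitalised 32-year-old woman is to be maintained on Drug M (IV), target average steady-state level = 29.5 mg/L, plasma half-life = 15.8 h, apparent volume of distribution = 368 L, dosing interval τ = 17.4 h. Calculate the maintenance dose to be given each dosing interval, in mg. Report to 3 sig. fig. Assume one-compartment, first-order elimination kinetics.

k = ln2 / t½ = 0.693147 / 15.8 = 0.04387 h⁻¹
CL = k × Vd = 0.04387 × 368 = 16.14 L/h
At steady state, Dose/τ = Css × CL.
Dose = Css × CL × τ = 29.5 × 16.14 × 17.4 = 8285 mg

8290 mg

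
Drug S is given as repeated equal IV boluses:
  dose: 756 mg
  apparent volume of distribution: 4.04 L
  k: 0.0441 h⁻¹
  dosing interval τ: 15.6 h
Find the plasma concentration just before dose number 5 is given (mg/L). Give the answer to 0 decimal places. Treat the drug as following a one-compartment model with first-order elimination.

C₀ per dose = Dose / Vd = 756 / 4.04 = 187.1 mg/L
Fraction remaining after one interval: r = e^(−kτ) = e^(−0.04410 × 15.6) = 0.5026
Before dose 5, 4 doses have been given (aged 1τ, 2τ, 3τ, 4τ).
C_trough = C₀ × (r + r² + … + r^4) = C₀ × r(1−r^4)/(1−r)
        = 187.1 × 0.5026 × (1 − 0.06381) / (1 − 0.5026) = 177.0 mg/L

177 mg/L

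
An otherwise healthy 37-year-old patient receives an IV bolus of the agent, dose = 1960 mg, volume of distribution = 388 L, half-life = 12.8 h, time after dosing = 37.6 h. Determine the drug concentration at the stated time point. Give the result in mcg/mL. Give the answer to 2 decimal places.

0.66 mcg/mL

C₀ = Dose / Vd = 1960 / 388 = 5.052 mg/L
k = ln2 / t½ = 0.693147 / 12.8 = 0.05415 h⁻¹
C = C₀ · e^(−k·t) = 5.052 × e^(−0.05415 × 37.6)
  = 5.052 × 0.1305 = 0.6593 mg/L
(0.6593 mg/L = 0.6593 mcg/mL)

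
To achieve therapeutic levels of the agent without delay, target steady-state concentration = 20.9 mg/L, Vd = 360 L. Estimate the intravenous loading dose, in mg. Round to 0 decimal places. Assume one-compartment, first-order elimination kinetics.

LD = Css × Vd = 20.9 × 360 = 7524 mg

7524 mg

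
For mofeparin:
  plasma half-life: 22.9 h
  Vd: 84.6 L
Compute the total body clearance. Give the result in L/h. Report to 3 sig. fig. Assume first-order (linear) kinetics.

k = ln2 / t½ = 0.693147 / 22.9 = 0.03027 h⁻¹
CL = k × Vd = 0.03027 × 84.6 = 2.561 L/h

2.56 L/h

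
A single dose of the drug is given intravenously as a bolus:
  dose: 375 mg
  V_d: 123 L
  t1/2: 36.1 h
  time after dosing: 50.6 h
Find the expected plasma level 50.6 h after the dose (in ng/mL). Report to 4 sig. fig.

1154 ng/mL

C₀ = Dose / Vd = 375.0 / 123 = 3.049 mg/L
k = ln2 / t½ = 0.693147 / 36.1 = 0.01920 h⁻¹
C = C₀ · e^(−k·t) = 3.049 × e^(−0.01920 × 50.6)
  = 3.049 × 0.3785 = 1.154 mg/L
Convert: 1.154 mg/L × 1000 = 1154 ng/mL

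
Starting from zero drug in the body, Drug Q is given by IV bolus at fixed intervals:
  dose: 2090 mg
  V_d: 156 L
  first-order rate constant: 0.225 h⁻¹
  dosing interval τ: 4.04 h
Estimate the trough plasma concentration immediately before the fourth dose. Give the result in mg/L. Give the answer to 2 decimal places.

C₀ per dose = Dose / Vd = 2090 / 156 = 13.40 mg/L
Fraction remaining after one interval: r = e^(−kτ) = e^(−0.2250 × 4.04) = 0.4029
Before dose 4, 3 doses have been given (aged 1τ, 2τ, 3τ).
C_trough = C₀ × (r + r² + … + r^3) = C₀ × r(1−r^3)/(1−r)
        = 13.40 × 0.4029 × (1 − 0.06540) / (1 − 0.4029) = 8.450 mg/L

8.45 mg/L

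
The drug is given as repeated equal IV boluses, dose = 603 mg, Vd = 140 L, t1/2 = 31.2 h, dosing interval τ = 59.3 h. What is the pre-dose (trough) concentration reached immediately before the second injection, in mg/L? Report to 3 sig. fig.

1.15 mg/L

C₀ per dose = Dose / Vd = 603 / 140 = 4.307 mg/L
k = ln2 / t½ = 0.693147 / 31.2 = 0.02222 h⁻¹
Fraction remaining after one interval: r = e^(−kτ) = e^(−0.02222 × 59.3) = 0.2678
Before dose 2, 1 dose has been given (aged 1τ).
C_trough = C₀ × r = 4.307 × 0.2678 = 1.153 mg/L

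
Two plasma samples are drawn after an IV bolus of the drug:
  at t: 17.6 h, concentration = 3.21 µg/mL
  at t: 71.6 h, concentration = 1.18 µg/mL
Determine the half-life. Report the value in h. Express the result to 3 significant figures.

37.4 h

k = ln(C₁/C₂) / (t₂ − t₁) = ln(3.21/1.18) / (71.6 − 17.6)
  = 1.001 / 54.00 = 0.01854 h⁻¹
t½ = ln2 / k = 0.693147 / 0.01854 = 37.39 h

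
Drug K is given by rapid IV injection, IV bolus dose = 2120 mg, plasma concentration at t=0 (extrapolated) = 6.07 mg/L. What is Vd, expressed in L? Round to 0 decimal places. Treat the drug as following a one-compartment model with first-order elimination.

Vd = Dose / C₀ = 2120 / 6.07 = 349.3 L

349 L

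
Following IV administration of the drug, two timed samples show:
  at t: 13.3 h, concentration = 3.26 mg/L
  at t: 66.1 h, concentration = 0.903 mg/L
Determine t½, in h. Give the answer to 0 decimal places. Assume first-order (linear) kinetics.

k = ln(C₁/C₂) / (t₂ − t₁) = ln(3.26/0.903) / (66.1 − 13.3)
  = 1.284 / 52.80 = 0.02432 h⁻¹
t½ = ln2 / k = 0.693147 / 0.02432 = 28.50 h

29 h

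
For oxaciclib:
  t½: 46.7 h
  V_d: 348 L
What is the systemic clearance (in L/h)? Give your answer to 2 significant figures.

5.2 L/h

k = ln2 / t½ = 0.693147 / 46.7 = 0.01484 h⁻¹
CL = k × Vd = 0.01484 × 348 = 5.164 L/h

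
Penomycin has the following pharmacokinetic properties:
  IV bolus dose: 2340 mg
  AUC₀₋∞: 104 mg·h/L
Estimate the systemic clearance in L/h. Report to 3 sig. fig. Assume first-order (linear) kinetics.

22.5 L/h

CL = Dose / AUC = 2340 / 104 = 22.50 L/h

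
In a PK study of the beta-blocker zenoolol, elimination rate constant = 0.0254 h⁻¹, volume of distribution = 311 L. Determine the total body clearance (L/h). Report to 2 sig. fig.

7.9 L/h

CL = k × Vd = 0.0254 × 311 = 7.899 L/h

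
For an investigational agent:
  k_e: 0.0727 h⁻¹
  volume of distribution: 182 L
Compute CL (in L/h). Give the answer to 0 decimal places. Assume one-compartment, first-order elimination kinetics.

CL = k × Vd = 0.0727 × 182 = 13.23 L/h

13 L/h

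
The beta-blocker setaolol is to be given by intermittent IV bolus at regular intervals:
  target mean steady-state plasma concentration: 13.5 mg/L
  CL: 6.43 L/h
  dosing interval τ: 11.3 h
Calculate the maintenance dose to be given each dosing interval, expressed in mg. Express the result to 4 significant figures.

980.9 mg

At steady state, Dose/τ = Css × CL.
Dose = Css × CL × τ = 13.5 × 6.430 × 11.3 = 980.9 mg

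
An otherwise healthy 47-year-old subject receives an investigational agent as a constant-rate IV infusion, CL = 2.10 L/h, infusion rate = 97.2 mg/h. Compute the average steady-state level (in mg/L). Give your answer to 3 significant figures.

46.3 mg/L

At steady state Css = R₀ / CL = 97.2 / 2.100 = 46.29 mg/L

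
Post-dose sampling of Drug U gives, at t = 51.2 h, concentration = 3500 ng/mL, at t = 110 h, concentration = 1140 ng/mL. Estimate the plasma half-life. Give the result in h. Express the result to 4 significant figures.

36.33 h

k = ln(C₁/C₂) / (t₂ − t₁) = ln(3500/1140) / (110 − 51.2)
  = 1.122 / 58.80 = 0.01908 h⁻¹
t½ = ln2 / k = 0.693147 / 0.01908 = 36.33 h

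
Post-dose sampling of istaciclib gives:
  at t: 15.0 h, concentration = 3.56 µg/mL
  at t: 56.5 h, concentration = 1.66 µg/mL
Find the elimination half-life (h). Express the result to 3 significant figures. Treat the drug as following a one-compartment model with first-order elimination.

k = ln(C₁/C₂) / (t₂ − t₁) = ln(3.56/1.66) / (56.5 − 15.0)
  = 0.7629 / 41.50 = 0.01838 h⁻¹
t½ = ln2 / k = 0.693147 / 0.01838 = 37.71 h

37.7 h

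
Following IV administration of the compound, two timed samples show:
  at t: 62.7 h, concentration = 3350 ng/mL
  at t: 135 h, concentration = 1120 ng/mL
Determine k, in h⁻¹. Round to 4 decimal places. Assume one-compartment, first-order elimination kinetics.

0.0152 h⁻¹

k = ln(C₁/C₂) / (t₂ − t₁) = ln(3350/1120) / (135 − 62.7)
  = 1.096 / 72.30 = 0.01516 h⁻¹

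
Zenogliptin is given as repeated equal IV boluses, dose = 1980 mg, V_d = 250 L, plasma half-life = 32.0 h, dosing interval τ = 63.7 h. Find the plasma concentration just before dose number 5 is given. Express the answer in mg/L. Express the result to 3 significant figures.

C₀ per dose = Dose / Vd = 1980 / 250 = 7.920 mg/L
k = ln2 / t½ = 0.693147 / 32.0 = 0.02166 h⁻¹
Fraction remaining after one interval: r = e^(−kτ) = e^(−0.02166 × 63.7) = 0.2516
Before dose 5, 4 doses have been given (aged 1τ, 2τ, 3τ, 4τ).
C_trough = C₀ × (r + r² + … + r^4) = C₀ × r(1−r^4)/(1−r)
        = 7.920 × 0.2516 × (1 − 0.004007) / (1 − 0.2516) = 2.652 mg/L

2.65 mg/L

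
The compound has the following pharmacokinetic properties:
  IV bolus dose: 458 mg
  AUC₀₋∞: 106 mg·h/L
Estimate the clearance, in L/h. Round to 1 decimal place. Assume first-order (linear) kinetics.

CL = Dose / AUC = 458 / 106 = 4.321 L/h

4.3 L/h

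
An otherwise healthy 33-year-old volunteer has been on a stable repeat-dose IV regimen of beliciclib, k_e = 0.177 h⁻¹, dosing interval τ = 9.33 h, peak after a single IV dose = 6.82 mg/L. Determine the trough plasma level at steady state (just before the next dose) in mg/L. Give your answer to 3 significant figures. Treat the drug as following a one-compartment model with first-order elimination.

e^(−kτ) = e^(−0.1770 × 9.33) = 0.1918
Accumulation ratio R = 1 / (1 − e^(−kτ)) = 1 / (1 − 0.1918) = 1.237
Steady-state trough = C₀ × R × e^(−kτ) = 6.82 × 1.237 × 0.1918 = 1.618 mg/L

1.62 mg/L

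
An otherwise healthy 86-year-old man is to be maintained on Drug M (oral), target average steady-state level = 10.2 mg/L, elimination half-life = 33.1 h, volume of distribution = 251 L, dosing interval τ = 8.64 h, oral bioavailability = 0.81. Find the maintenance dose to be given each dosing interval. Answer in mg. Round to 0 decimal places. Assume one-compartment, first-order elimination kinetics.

k = ln2 / t½ = 0.693147 / 33.1 = 0.02094 h⁻¹
CL = k × Vd = 0.02094 × 251 = 5.256 L/h
At steady state, F × (Dose/τ) = Css × CL.
Dose = Css × CL × τ / F = 10.2 × 5.256 × 8.64 / 0.81 = 571.9 mg

572 mg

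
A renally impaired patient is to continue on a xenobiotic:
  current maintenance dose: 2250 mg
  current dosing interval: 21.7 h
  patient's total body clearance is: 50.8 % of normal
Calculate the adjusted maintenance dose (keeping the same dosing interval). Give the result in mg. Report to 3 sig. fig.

To keep the same average steady-state level, dosing rate must scale with clearance.
CL ratio = 50.8 / 100 = 0.5080
New dose (same interval) = 2250 × 0.5080 = 1143 mg

1140 mg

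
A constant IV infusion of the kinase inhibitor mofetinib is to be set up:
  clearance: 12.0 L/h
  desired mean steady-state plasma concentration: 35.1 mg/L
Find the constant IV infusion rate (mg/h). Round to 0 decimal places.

At steady state, infusion rate R₀ = Css × CL = 35.1 × 12.00 = 421.2 mg/h

421 mg/h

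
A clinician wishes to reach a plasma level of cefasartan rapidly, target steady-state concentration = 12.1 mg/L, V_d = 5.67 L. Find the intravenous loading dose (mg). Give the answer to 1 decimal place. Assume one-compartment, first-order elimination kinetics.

LD = Css × Vd = 12.1 × 5.67 = 68.61 mg

68.6 mg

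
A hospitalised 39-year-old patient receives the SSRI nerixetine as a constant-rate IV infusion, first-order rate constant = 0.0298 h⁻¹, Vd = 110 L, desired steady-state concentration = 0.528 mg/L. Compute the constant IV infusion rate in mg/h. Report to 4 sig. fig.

CL = k × Vd = 0.02980 × 110 = 3.278 L/h
At steady state, infusion rate R₀ = Css × CL = 0.528 × 3.278 = 1.731 mg/h

1.731 mg/h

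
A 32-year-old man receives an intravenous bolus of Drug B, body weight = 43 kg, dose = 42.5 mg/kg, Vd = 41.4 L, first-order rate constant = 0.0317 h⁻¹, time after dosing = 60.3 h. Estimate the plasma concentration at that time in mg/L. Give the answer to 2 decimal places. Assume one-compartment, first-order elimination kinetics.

Total dose = 42.5 × 43 = 1828 mg
C₀ = Dose / Vd = 1828 / 41.4 = 44.15 mg/L
C = C₀ · e^(−k·t) = 44.15 × e^(−0.03170 × 60.3)
  = 44.15 × 0.1479 = 6.530 mg/L

6.53 mg/L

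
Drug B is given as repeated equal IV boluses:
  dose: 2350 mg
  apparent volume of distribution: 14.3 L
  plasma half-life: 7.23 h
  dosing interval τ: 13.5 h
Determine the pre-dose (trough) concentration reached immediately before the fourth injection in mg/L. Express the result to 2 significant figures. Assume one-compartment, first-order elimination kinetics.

61 mg/L

C₀ per dose = Dose / Vd = 2350 / 14.3 = 164.3 mg/L
k = ln2 / t½ = 0.693147 / 7.23 = 0.09587 h⁻¹
Fraction remaining after one interval: r = e^(−kτ) = e^(−0.09587 × 13.5) = 0.2741
Before dose 4, 3 doses have been given (aged 1τ, 2τ, 3τ).
C_trough = C₀ × (r + r² + … + r^3) = C₀ × r(1−r^3)/(1−r)
        = 164.3 × 0.2741 × (1 − 0.02059) / (1 − 0.2741) = 60.76 mg/L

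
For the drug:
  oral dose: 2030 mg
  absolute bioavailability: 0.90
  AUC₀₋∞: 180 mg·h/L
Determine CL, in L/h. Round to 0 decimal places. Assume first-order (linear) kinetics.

CL = F·Dose / AUC = 0.90 × 2030 / 180 = 10.15 L/h

10 L/h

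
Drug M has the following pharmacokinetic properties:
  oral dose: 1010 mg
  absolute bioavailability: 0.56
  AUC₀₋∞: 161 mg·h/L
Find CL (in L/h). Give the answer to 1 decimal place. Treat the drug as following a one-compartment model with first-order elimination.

3.5 L/h

CL = F·Dose / AUC = 0.56 × 1010 / 161 = 3.513 L/h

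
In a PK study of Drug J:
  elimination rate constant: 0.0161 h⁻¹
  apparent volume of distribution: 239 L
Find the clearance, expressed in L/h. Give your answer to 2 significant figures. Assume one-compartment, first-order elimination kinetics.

CL = k × Vd = 0.0161 × 239 = 3.848 L/h

3.8 L/h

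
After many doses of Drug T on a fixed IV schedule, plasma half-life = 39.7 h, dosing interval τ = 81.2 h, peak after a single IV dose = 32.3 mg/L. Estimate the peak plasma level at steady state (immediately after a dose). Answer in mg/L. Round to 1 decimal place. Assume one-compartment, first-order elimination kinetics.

42.6 mg/L

k = ln2 / t½ = 0.693147 / 39.7 = 0.01746 h⁻¹
e^(−kτ) = e^(−0.01746 × 81.2) = 0.2423
Accumulation ratio R = 1 / (1 − e^(−kτ)) = 1 / (1 − 0.2423) = 1.320
Steady-state peak = C₀ × R = 32.3 × 1.320 = 42.64 mg/L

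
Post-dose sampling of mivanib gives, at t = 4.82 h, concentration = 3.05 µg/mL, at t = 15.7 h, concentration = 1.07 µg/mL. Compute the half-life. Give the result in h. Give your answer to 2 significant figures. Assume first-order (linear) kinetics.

7.2 h

k = ln(C₁/C₂) / (t₂ − t₁) = ln(3.05/1.07) / (15.7 − 4.82)
  = 1.047 / 10.88 = 0.09623 h⁻¹
t½ = ln2 / k = 0.693147 / 0.09623 = 7.203 h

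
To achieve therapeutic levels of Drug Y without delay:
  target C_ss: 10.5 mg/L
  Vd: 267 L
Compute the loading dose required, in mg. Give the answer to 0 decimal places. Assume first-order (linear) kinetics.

2804 mg

LD = Css × Vd = 10.5 × 267 = 2804 mg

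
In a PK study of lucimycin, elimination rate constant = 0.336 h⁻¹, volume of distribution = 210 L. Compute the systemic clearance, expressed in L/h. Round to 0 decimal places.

CL = k × Vd = 0.336 × 210 = 70.56 L/h

71 L/h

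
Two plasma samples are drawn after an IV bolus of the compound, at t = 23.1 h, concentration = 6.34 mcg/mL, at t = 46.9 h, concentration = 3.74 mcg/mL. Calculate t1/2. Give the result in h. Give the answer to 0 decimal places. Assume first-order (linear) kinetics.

k = ln(C₁/C₂) / (t₂ − t₁) = ln(6.34/3.74) / (46.9 − 23.1)
  = 0.5278 / 23.80 = 0.02218 h⁻¹
t½ = ln2 / k = 0.693147 / 0.02218 = 31.25 h

31 h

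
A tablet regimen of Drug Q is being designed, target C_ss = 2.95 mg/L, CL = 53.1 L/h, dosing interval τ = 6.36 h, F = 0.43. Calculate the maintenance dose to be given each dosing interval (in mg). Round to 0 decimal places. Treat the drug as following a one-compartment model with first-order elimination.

2317 mg

At steady state, F × (Dose/τ) = Css × CL.
Dose = Css × CL × τ / F = 2.95 × 53.10 × 6.36 / 0.43 = 2317 mg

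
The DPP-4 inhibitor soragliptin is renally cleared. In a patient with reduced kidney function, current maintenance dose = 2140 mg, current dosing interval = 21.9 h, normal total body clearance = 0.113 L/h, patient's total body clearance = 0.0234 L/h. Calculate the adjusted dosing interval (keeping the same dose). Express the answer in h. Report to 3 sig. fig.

106 h

To keep the same average steady-state level, dosing rate must scale with clearance.
CL ratio = 0.0234 / 0.113 = 0.2071
New interval (same dose) = 21.9 / 0.2071 = 105.7 h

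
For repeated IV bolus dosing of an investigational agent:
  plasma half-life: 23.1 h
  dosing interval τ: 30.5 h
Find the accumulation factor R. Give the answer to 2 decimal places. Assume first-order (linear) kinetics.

1.67

k = ln2 / t½ = 0.693147 / 23.1 = 0.03001 h⁻¹
e^(−kτ) = e^(−0.03001 × 30.5) = 0.4004
Accumulation ratio R = 1 / (1 − e^(−kτ)) = 1 / (1 − 0.4004) = 1.668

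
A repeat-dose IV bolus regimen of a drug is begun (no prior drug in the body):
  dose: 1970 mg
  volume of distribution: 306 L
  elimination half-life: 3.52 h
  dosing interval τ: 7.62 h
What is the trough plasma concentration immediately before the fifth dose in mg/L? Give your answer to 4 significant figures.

C₀ per dose = Dose / Vd = 1970 / 306 = 6.438 mg/L
k = ln2 / t½ = 0.693147 / 3.52 = 0.1969 h⁻¹
Fraction remaining after one interval: r = e^(−kτ) = e^(−0.1969 × 7.62) = 0.2230
Before dose 5, 4 doses have been given (aged 1τ, 2τ, 3τ, 4τ).
C_trough = C₀ × (r + r² + … + r^4) = C₀ × r(1−r^4)/(1−r)
        = 6.438 × 0.2230 × (1 − 0.002473) / (1 − 0.2230) = 1.843 mg/L

1.843 mg/L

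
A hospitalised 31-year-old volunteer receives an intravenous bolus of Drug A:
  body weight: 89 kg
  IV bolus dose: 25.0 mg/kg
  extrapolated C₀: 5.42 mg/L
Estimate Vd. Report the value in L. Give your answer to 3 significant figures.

411 L

Dose = 25.0 × 89 = 2225 mg
Vd = Dose / C₀ = 2225 / 5.42 = 410.5 L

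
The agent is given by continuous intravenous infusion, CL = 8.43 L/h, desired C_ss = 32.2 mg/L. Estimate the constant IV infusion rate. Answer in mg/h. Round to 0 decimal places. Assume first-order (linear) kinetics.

271 mg/h

At steady state, infusion rate R₀ = Css × CL = 32.2 × 8.430 = 271.4 mg/h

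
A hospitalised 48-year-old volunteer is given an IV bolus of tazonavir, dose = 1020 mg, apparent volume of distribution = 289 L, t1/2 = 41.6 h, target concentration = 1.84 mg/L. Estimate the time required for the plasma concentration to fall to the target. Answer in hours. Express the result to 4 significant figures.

39.09 h

C₀ = Dose / Vd = 1020 / 289 = 3.529 mg/L
k = ln2 / t½ = 0.693147 / 41.6 = 0.01666 h⁻¹
t = ln(C₀ / C) / k = ln(3.529 / 1.84) / 0.01666
  = ln(1.918) / 0.01666 = 0.6513 / 0.01666 = 39.09 h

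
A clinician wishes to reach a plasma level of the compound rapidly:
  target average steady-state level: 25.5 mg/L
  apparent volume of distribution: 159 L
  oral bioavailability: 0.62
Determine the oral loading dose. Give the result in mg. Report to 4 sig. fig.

6540 mg

LD = Css × Vd / F = 25.5 × 159 / 0.62 = 6540 mg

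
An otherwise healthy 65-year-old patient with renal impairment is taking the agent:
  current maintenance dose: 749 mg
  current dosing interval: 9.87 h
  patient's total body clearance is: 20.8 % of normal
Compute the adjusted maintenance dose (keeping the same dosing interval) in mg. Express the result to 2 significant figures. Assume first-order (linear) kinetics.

160 mg

To keep the same average steady-state level, dosing rate must scale with clearance.
CL ratio = 20.8 / 100 = 0.2080
New dose (same interval) = 749 × 0.2080 = 155.8 mg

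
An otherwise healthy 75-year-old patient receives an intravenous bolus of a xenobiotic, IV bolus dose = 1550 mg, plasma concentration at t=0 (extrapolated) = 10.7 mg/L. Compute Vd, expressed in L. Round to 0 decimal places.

Vd = Dose / C₀ = 1550 / 10.7 = 144.9 L

145 L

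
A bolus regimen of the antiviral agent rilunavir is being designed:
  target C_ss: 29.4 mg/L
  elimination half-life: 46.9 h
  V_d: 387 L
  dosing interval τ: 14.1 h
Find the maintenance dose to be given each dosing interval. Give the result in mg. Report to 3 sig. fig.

k = ln2 / t½ = 0.693147 / 46.9 = 0.01478 h⁻¹
CL = k × Vd = 0.01478 × 387 = 5.720 L/h
At steady state, Dose/τ = Css × CL.
Dose = Css × CL × τ = 29.4 × 5.720 × 14.1 = 2371 mg

2370 mg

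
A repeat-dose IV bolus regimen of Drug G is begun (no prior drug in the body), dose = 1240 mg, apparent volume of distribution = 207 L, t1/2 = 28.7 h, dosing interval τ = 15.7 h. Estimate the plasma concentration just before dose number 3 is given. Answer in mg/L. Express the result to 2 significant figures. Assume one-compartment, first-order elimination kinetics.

6.9 mg/L

C₀ per dose = Dose / Vd = 1240 / 207 = 5.990 mg/L
k = ln2 / t½ = 0.693147 / 28.7 = 0.02415 h⁻¹
Fraction remaining after one interval: r = e^(−kτ) = e^(−0.02415 × 15.7) = 0.6844
Before dose 3, 2 doses have been given (aged 1τ, 2τ).
C_trough = C₀ × (r + r²) = 5.990 × (0.6844 + 0.4684) = 6.905 mg/L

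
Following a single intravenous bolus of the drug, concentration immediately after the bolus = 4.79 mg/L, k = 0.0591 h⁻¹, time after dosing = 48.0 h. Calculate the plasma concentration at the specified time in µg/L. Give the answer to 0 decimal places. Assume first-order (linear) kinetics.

C = C₀ · e^(−k·t) = 4.790 × e^(−0.05910 × 48.0)
  = 4.790 × 0.05861 = 0.2807 mg/L
Convert: 0.2807 mg/L × 1000 = 280.7 µg/L

281 µg/L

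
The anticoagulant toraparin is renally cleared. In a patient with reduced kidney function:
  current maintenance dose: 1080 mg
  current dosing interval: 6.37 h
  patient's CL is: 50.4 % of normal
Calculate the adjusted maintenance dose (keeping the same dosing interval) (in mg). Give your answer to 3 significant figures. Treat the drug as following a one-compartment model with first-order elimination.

544 mg

To keep the same average steady-state level, dosing rate must scale with clearance.
CL ratio = 50.4 / 100 = 0.5040
New dose (same interval) = 1080 × 0.5040 = 544.3 mg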